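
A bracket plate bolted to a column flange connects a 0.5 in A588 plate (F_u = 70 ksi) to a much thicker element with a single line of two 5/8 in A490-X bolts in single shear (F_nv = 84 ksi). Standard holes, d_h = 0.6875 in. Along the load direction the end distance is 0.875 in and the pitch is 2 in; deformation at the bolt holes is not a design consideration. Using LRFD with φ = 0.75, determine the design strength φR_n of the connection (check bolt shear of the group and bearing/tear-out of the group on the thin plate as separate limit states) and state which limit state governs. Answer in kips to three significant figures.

38.7 kips (bolt shear governs)

Bolt shear: A_b = π·0.625²/4 = 0.3068 in²; R_n = 84 × 0.3068 × 2 × 1 = 51.54 kips → 0.75 × 51.54 = 38.7 kips.
Bearing (1.5 l_c t F_u ≤ 3.0 d t F_u): upper limit = 3.0·0.625·0.5·70 = 65.62 kips.
  Edge l_c = 0.875 − 0.6875/2 = 0.5312 → r_n = 27.89 kips; interior l_c = 2 − 0.6875 = 1.312 → r_n = 65.62 kips.
  R_n,bearing = 1·27.89 + 1·65.62 = 93.52 kips → 0.75 × 93.52 = 70.1 kips.
Bolt shear governs: 38.7 kips.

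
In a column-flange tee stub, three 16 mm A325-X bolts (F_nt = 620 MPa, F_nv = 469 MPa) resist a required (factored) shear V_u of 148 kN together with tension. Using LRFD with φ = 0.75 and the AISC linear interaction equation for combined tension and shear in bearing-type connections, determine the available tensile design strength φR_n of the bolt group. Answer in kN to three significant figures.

A_b = π·16²/4 = 201.1 mm²; f_rv = 148 × 1000 / (3 × 201.1) = 245.4 MPa.
F'_nt = 1.3 F_nt − (F_nt / φF_nv) f_rv = 1.3·620 − (620/(0.75·469))·245.4 = 373.5 MPa, capped at F_nt → F'_nt = 373.5 MPa.
R_n = F'_nt · A_b · n = 373.5 × 201.1 × 3 / 1000 = 225.3 kN.
Design strength φR_n = 0.75 × 225.3 = 169 kN.

169 kN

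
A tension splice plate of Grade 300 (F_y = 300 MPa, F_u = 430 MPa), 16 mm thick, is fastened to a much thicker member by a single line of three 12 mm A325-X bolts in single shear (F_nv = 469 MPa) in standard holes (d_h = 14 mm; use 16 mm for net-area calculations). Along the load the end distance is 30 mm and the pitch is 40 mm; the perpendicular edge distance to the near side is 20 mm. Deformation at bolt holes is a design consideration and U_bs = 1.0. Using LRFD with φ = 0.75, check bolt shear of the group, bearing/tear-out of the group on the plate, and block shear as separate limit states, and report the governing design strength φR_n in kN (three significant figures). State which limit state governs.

Bolt shear: A_b = π·12²/4 = 113.1 mm²; R_n = 469 × 113.1 × 3 × 1 / 1000 = 159.1 kN → 0.75 × 159.1 = 119 kN.
Bearing: edge l_c = 23, r_n = 189.9 kN; interior l_c = 26, r_n = 198.1 kN; R_n = 189.9 + 2·198.1 = 586.2 kN → 440 kN.
Block shear: A_gv = 1760, A_nv = 1120, A_nt = 192 mm²; R_n = min(0.6F_uA_nv, 0.6F_yA_gv) + U_bs·F_u·A_nt = 371.5 kN → 279 kN.
Bolt shear governs: 119 kN.

119 kN (bolt shear governs)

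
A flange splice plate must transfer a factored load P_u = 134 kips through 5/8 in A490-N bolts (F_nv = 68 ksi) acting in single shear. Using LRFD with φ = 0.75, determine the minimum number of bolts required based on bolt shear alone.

A_b = π·0.625²/4 = 0.3068 in².
Per-bolt design strength φR_n = 0.75 × 68 × 0.3068 × 1 = 15.65 kips.
n ≥ 134 / 15.65 = 8.564 → use 9 bolts.

9 bolts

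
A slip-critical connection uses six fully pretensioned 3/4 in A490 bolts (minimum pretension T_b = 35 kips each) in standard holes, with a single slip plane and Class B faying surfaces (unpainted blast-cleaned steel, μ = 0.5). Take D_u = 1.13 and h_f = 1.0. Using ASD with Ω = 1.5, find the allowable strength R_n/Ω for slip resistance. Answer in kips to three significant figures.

R_n = μ · D_u · h_f · T_b · n_s · n_b = 0.5 × 1.13 × 1.0 × 35 × 1 × 6 = 118.6 kips.
Allowable strength R_n/Ω = 118.6 / 1.5 = 79.1 kips.

79.1 kips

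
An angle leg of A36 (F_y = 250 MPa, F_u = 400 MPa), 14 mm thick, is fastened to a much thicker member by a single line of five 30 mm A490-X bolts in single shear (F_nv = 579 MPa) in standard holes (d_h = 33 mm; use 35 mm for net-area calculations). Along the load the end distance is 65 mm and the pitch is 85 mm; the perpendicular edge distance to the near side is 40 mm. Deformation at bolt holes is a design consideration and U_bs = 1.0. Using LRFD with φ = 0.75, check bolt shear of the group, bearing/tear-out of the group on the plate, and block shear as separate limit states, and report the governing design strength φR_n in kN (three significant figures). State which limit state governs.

718 kN (block shear governs)

Bolt shear: A_b = π·30²/4 = 706.9 mm²; R_n = 579 × 706.9 × 5 × 1 / 1000 = 2046 kN → 0.75 × 2046 = 1530 kN.
Bearing: edge l_c = 48.5, r_n = 325.9 kN; interior l_c = 52, r_n = 349.4 kN; R_n = 325.9 + 4·349.4 = 1724 kN → 1290 kN.
Block shear: A_gv = 5670, A_nv = 3465, A_nt = 315 mm²; R_n = min(0.6F_uA_nv, 0.6F_yA_gv) + U_bs·F_u·A_nt = 957.6 kN → 718 kN.
Block shear governs: 718 kN.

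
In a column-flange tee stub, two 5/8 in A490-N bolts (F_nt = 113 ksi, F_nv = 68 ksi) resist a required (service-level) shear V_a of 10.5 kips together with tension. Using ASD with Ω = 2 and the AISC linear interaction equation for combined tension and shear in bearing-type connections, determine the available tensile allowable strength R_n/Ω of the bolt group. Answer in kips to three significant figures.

A_b = π·0.625²/4 = 0.3068 in²; f_rv = 10.5 / (2 × 0.3068) = 17.11 ksi.
F'_nt = 1.3 F_nt − (Ω F_nt / F_nv) f_rv = 1.3·113 − (2·113/68)·17.11 = 90.03 ksi, capped at F_nt → F'_nt = 90.03 ksi.
R_n = F'_nt · A_b · n = 90.03 × 0.3068 × 2 = 55.24 kips.
Allowable strength R_n/Ω = 55.24 / 2 = 27.6 kips.

27.6 kips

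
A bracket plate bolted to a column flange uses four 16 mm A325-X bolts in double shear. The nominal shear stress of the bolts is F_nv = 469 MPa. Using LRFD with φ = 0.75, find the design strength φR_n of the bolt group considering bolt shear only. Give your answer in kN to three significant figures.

A_b = π × 16² / 4 = 201.1 mm².
R_n = F_nv · A_b · n · n_s = 469 × 201.1 × 4 × 2 / 1000 = 754.4 kN.
Design strength φR_n = 0.75 × 754.4 = 566 kN.

566 kN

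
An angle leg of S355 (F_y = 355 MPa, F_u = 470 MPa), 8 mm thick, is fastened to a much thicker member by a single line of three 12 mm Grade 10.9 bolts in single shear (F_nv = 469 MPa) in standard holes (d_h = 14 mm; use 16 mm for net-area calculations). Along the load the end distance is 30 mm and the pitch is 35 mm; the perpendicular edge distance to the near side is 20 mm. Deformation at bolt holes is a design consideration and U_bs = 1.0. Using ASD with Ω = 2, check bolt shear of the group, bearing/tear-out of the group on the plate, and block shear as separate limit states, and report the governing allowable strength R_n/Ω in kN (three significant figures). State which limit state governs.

79.6 kN (bolt shear governs)

Bolt shear: A_b = π·12²/4 = 113.1 mm²; R_n = 469 × 113.1 × 3 × 1 / 1000 = 159.1 kN → 159.1 / 2 = 79.6 kN.
Bearing: edge l_c = 23, r_n = 103.8 kN; interior l_c = 21, r_n = 94.75 kN; R_n = 103.8 + 2·94.75 = 293.3 kN → 147 kN.
Block shear: A_gv = 800, A_nv = 480, A_nt = 96 mm²; R_n = min(0.6F_uA_nv, 0.6F_yA_gv) + U_bs·F_u·A_nt = 180.5 kN → 90.2 kN.
Bolt shear governs: 79.6 kN.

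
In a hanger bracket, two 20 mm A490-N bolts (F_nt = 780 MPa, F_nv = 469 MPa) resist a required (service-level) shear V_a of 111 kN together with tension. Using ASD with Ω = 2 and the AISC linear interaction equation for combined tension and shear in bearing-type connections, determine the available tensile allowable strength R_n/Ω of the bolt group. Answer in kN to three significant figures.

134 kN

A_b = π·20²/4 = 314.2 mm²; f_rv = 111 × 1000 / (2 × 314.2) = 176.7 MPa.
F'_nt = 1.3 F_nt − (Ω F_nt / F_nv) f_rv = 1.3·780 − (2·780/469)·176.7 = 426.4 MPa, capped at F_nt → F'_nt = 426.4 MPa.
R_n = F'_nt · A_b · n = 426.4 × 314.2 × 2 / 1000 = 267.9 kN.
Allowable strength R_n/Ω = 267.9 / 2 = 134 kN.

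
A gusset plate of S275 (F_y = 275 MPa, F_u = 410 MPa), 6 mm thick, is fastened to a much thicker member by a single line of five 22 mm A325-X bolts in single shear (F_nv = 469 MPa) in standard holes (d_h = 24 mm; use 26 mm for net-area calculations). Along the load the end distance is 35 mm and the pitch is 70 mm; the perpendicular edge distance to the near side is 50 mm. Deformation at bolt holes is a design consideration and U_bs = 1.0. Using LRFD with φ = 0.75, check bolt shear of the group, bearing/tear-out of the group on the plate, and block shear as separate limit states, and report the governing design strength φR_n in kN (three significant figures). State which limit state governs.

Bolt shear: A_b = π·22²/4 = 380.1 mm²; R_n = 469 × 380.1 × 5 × 1 / 1000 = 891.4 kN → 0.75 × 891.4 = 669 kN.
Bearing: edge l_c = 23, r_n = 67.9 kN; interior l_c = 46, r_n = 129.9 kN; R_n = 67.9 + 4·129.9 = 587.4 kN → 441 kN.
Block shear: A_gv = 1890, A_nv = 1188, A_nt = 222 mm²; R_n = min(0.6F_uA_nv, 0.6F_yA_gv) + U_bs·F_u·A_nt = 383.3 kN → 287 kN.
Block shear governs: 287 kN.

287 kN (block shear governs)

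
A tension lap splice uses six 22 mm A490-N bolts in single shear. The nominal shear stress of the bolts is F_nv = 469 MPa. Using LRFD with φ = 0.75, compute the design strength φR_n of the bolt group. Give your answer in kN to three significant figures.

802 kN

A_b = π × 22² / 4 = 380.1 mm².
R_n = F_nv · A_b · n · n_s = 469 × 380.1 × 6 × 1 / 1000 = 1070 kN.
Design strength φR_n = 0.75 × 1070 = 802 kN.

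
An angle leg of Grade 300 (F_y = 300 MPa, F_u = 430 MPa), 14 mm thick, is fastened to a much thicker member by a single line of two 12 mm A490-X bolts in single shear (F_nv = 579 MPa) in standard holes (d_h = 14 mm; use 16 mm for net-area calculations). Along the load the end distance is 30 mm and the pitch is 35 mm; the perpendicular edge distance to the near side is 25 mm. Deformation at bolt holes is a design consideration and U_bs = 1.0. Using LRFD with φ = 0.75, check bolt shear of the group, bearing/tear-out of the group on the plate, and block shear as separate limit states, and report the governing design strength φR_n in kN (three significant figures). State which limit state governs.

Bolt shear: A_b = π·12²/4 = 113.1 mm²; R_n = 579 × 113.1 × 2 × 1 / 1000 = 131 kN → 0.75 × 131 = 98.2 kN.
Bearing: edge l_c = 23, r_n = 166.2 kN; interior l_c = 21, r_n = 151.7 kN; R_n = 166.2 + 1·151.7 = 317.9 kN → 238 kN.
Block shear: A_gv = 910, A_nv = 574, A_nt = 238 mm²; R_n = min(0.6F_uA_nv, 0.6F_yA_gv) + U_bs·F_u·A_nt = 250.4 kN → 188 kN.
Bolt shear governs: 98.2 kN.

98.2 kN (bolt shear governs)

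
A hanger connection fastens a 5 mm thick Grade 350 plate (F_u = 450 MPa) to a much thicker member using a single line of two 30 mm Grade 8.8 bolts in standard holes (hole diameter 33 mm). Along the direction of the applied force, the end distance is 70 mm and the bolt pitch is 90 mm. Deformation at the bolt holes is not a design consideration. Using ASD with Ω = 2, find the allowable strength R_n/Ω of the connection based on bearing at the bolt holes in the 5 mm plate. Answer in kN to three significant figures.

Per bolt r_n = 1.5 l_c t F_u ≤ 3.0 d t F_u; upper limit = 3.0 × 30 × 5 × 450 / 1000 = 202.5 kN.
Edge bolt: l_c = 70 − 33/2 = 53.5 mm → 1.5 × 53.5 × 5 × 450 / 1000 = 180.6 → r_n = 180.6 kN.
Interior bolts: l_c = 90 − 33 = 57 mm → 1.5 × 57 × 5 × 450 / 1000 = 192.4 → r_n = 192.4 kN.
R_n = 1 × 180.6 + 1 × 192.4 = 372.9 kN.
Allowable strength R_n/Ω = 372.9 / 2 = 186 kN.

186 kN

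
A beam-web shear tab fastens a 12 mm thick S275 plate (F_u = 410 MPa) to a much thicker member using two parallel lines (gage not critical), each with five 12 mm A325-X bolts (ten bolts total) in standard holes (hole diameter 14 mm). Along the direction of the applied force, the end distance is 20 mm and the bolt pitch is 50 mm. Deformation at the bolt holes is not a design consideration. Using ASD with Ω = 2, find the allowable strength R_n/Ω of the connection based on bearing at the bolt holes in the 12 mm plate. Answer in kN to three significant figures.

804 kN

Per bolt r_n = 1.5 l_c t F_u ≤ 3.0 d t F_u; upper limit = 3.0 × 12 × 12 × 410 / 1000 = 177.1 kN.
Edge bolt: l_c = 20 − 14/2 = 13 mm → 1.5 × 13 × 12 × 410 / 1000 = 95.94 → r_n = 95.94 kN.
Interior bolts: l_c = 50 − 14 = 36 mm → 1.5 × 36 × 12 × 410 / 1000 = 265.7 → r_n = 177.1 kN.
R_n = 2 × 95.94 + 8 × 177.1 = 1609 kN.
Allowable strength R_n/Ω = 1609 / 2 = 804 kN.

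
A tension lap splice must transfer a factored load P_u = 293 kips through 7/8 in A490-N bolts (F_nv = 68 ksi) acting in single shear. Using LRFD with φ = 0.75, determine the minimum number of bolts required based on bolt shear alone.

A_b = π·0.875²/4 = 0.6013 in².
Per-bolt design strength φR_n = 0.75 × 68 × 0.6013 × 1 = 30.67 kips.
n ≥ 293 / 30.67 = 9.554 → use 10 bolts.

10 bolts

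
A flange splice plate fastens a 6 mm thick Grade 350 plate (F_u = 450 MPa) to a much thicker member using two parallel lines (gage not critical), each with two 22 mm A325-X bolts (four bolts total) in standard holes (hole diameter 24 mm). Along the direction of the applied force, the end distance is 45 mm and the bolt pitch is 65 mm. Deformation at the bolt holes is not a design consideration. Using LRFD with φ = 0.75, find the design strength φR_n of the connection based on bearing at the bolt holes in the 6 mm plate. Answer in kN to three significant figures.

450 kN

Per bolt r_n = 1.5 l_c t F_u ≤ 3.0 d t F_u; upper limit = 3.0 × 22 × 6 × 450 / 1000 = 178.2 kN.
Edge bolt: l_c = 45 − 24/2 = 33 mm → 1.5 × 33 × 6 × 450 / 1000 = 133.7 → r_n = 133.7 kN.
Interior bolts: l_c = 65 − 24 = 41 mm → 1.5 × 41 × 6 × 450 / 1000 = 166.1 → r_n = 166.1 kN.
R_n = 2 × 133.7 + 2 × 166.1 = 599.4 kN.
Design strength φR_n = 0.75 × 599.4 = 450 kN.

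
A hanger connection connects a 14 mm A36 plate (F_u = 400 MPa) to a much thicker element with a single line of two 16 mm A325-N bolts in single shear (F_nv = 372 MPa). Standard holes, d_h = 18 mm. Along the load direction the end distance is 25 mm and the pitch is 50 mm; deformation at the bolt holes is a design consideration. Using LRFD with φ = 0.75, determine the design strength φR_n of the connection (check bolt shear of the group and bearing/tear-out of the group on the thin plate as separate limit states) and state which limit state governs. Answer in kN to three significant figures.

112 kN (bolt shear governs)

Bolt shear: A_b = π·16²/4 = 201.1 mm²; R_n = 372 × 201.1 × 2 × 1 / 1000 = 149.6 kN → 0.75 × 149.6 = 112 kN.
Bearing (1.2 l_c t F_u ≤ 2.4 d t F_u): upper limit = 2.4·16·14·400 / 1000 = 215 kN.
  Edge l_c = 25 − 18/2 = 16 → r_n = 107.5 kN; interior l_c = 50 − 18 = 32 → r_n = 215 kN.
  R_n,bearing = 1·107.5 + 1·215 = 322.6 kN → 0.75 × 322.6 = 242 kN.
Bolt shear governs: 112 kN.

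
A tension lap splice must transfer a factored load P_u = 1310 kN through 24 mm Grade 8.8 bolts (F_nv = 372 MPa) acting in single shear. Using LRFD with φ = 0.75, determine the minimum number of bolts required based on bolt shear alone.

A_b = π·24²/4 = 452.4 mm².
Per-bolt design strength φR_n = 0.75 × 372 × 452.4 × 1 / 1000 = 126.2 kN.
n ≥ 1310 / 126.2 = 10.38 → use 11 bolts.

11 bolts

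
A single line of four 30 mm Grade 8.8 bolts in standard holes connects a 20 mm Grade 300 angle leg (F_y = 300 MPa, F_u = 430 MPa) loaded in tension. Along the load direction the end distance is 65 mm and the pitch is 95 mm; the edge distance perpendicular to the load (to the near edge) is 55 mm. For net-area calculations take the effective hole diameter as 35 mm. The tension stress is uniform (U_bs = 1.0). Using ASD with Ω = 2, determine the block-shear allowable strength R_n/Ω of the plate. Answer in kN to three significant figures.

748 kN

Shear plane L_v = 65 + 3·95 = 350 mm; A_gv = 350 × 20 = 7000 mm².
A_nv = (350 − 3.5·35) × 20 = 4550 mm².
A_nt = (55 − 0.5·35) × 20 = 750 mm².
0.6 F_u A_nv = 1174 kN; 0.6 F_y A_gv = 1260 kN → shear rupture governs the shear term.
R_n = 1174 + 1.0 × 430 × 750 / 1000 = 1496 kN.
Allowable strength R_n/Ω = 1496 / 2 = 748 kN.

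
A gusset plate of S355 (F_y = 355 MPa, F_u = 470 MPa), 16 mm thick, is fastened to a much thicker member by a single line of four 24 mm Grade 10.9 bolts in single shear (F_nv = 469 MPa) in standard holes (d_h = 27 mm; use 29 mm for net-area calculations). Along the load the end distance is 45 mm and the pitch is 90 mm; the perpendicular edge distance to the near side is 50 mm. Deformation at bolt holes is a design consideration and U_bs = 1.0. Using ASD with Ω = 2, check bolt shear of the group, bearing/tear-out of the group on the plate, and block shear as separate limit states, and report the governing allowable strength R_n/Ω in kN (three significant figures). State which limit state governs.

424 kN (bolt shear governs)

Bolt shear: A_b = π·24²/4 = 452.4 mm²; R_n = 469 × 452.4 × 4 × 1 / 1000 = 848.7 kN → 848.7 / 2 = 424 kN.
Bearing: edge l_c = 31.5, r_n = 284.3 kN; interior l_c = 63, r_n = 433.2 kN; R_n = 284.3 + 3·433.2 = 1584 kN → 792 kN.
Block shear: A_gv = 5040, A_nv = 3416, A_nt = 568 mm²; R_n = min(0.6F_uA_nv, 0.6F_yA_gv) + U_bs·F_u·A_nt = 1230 kN → 615 kN.
Bolt shear governs: 424 kN.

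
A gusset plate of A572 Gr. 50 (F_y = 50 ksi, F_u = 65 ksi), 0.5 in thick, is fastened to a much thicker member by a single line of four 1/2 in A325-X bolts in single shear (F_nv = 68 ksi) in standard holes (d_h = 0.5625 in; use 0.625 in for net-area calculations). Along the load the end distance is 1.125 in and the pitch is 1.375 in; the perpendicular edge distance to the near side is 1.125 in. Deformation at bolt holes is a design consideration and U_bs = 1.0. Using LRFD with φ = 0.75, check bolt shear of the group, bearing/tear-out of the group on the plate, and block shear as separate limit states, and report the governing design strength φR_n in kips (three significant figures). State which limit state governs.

Bolt shear: A_b = π·0.5²/4 = 0.1963 in²; R_n = 68 × 0.1963 × 4 × 1 = 53.41 kips → 0.75 × 53.41 = 40.1 kips.
Bearing: edge l_c = 0.8438, r_n = 32.91 kips; interior l_c = 0.8125, r_n = 31.69 kips; R_n = 32.91 + 3·31.69 = 128 kips → 96 kips.
Block shear: A_gv = 2.625, A_nv = 1.531, A_nt = 0.4062 in²; R_n = min(0.6F_uA_nv, 0.6F_yA_gv) + U_bs·F_u·A_nt = 86.12 kips → 64.6 kips.
Bolt shear governs: 40.1 kips.

40.1 kips (bolt shear governs)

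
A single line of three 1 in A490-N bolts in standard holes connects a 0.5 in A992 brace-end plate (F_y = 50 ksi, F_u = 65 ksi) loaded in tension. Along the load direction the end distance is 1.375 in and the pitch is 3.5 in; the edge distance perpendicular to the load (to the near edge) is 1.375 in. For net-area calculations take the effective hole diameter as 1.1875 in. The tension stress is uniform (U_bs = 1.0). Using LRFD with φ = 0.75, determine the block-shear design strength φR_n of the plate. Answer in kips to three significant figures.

Shear plane L_v = 1.375 + 2·3.5 = 8.375 in; A_gv = 8.375 × 0.5 = 4.188 in².
A_nv = (8.375 − 2.5·1.1875) × 0.5 = 2.703 in².
A_nt = (1.375 − 0.5·1.1875) × 0.5 = 0.3906 in².
0.6 F_u A_nv = 105.4 kips; 0.6 F_y A_gv = 125.6 kips → shear rupture governs the shear term.
R_n = 105.4 + 1.0 × 65 × 0.3906 = 130.8 kips.
Design strength φR_n = 0.75 × 130.8 = 98.1 kips.

98.1 kips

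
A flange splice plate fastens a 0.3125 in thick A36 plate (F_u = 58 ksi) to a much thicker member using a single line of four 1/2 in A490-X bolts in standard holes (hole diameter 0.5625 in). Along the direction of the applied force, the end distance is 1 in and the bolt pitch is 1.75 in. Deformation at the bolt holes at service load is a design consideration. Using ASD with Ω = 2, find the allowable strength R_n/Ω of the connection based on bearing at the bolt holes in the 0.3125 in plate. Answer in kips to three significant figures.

40.4 kips

Per bolt r_n = 1.2 l_c t F_u ≤ 2.4 d t F_u; upper limit = 2.4 × 0.5 × 0.3125 × 58 = 21.75 kips.
Edge bolt: l_c = 1 − 0.5625/2 = 0.7188 in → 1.2 × 0.7188 × 0.3125 × 58 = 15.63 → r_n = 15.63 kips.
Interior bolts: l_c = 1.75 − 0.5625 = 1.188 in → 1.2 × 1.188 × 0.3125 × 58 = 25.83 → r_n = 21.75 kips.
R_n = 1 × 15.63 + 3 × 21.75 = 80.88 kips.
Allowable strength R_n/Ω = 80.88 / 2 = 40.4 kips.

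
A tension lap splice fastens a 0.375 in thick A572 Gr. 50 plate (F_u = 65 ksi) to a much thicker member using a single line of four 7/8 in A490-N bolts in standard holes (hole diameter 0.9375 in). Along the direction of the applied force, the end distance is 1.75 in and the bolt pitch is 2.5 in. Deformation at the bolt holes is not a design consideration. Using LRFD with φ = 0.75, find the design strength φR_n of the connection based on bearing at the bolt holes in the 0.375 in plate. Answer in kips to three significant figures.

164 kips

Per bolt r_n = 1.5 l_c t F_u ≤ 3.0 d t F_u; upper limit = 3.0 × 0.875 × 0.375 × 65 = 63.98 kips.
Edge bolt: l_c = 1.75 − 0.9375/2 = 1.281 in → 1.5 × 1.281 × 0.375 × 65 = 46.85 → r_n = 46.85 kips.
Interior bolts: l_c = 2.5 − 0.9375 = 1.562 in → 1.5 × 1.562 × 0.375 × 65 = 57.13 → r_n = 57.13 kips.
R_n = 1 × 46.85 + 3 × 57.13 = 218.2 kips.
Design strength φR_n = 0.75 × 218.2 = 164 kips.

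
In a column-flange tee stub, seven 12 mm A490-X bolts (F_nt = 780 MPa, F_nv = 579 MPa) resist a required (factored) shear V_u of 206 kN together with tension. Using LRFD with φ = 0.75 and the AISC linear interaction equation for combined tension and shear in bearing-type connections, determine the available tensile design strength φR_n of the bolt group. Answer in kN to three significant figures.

325 kN

A_b = π·12²/4 = 113.1 mm²; f_rv = 206 × 1000 / (7 × 113.1) = 260.2 MPa.
F'_nt = 1.3 F_nt − (F_nt / φF_nv) f_rv = 1.3·780 − (780/(0.75·579))·260.2 = 546.6 MPa, capped at F_nt → F'_nt = 546.6 MPa.
R_n = F'_nt · A_b · n = 546.6 × 113.1 × 7 / 1000 = 432.7 kN.
Design strength φR_n = 0.75 × 432.7 = 325 kN.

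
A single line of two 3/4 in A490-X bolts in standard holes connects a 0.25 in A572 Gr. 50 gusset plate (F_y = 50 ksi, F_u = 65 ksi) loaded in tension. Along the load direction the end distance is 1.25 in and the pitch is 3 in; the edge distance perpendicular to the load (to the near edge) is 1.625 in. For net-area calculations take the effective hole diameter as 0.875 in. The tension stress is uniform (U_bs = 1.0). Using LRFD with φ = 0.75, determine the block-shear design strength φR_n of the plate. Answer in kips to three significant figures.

36 kips

Shear plane L_v = 1.25 + 1·3 = 4.25 in; A_gv = 4.25 × 0.25 = 1.062 in².
A_nv = (4.25 − 1.5·0.875) × 0.25 = 0.7344 in².
A_nt = (1.625 − 0.5·0.875) × 0.25 = 0.2969 in².
0.6 F_u A_nv = 28.64 kips; 0.6 F_y A_gv = 31.88 kips → shear rupture governs the shear term.
R_n = 28.64 + 1.0 × 65 × 0.2969 = 47.94 kips.
Design strength φR_n = 0.75 × 47.94 = 36 kips.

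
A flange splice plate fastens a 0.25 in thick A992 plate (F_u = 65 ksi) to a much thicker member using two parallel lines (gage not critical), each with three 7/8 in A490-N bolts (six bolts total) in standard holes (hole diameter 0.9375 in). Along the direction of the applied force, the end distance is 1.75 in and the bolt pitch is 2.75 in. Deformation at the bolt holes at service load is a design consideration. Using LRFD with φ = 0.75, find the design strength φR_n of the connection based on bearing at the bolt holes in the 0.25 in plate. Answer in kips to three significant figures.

Per bolt r_n = 1.2 l_c t F_u ≤ 2.4 d t F_u; upper limit = 2.4 × 0.875 × 0.25 × 65 = 34.12 kips.
Edge bolt: l_c = 1.75 − 0.9375/2 = 1.281 in → 1.2 × 1.281 × 0.25 × 65 = 24.98 → r_n = 24.98 kips.
Interior bolts: l_c = 2.75 − 0.9375 = 1.812 in → 1.2 × 1.812 × 0.25 × 65 = 35.34 → r_n = 34.12 kips.
R_n = 2 × 24.98 + 4 × 34.12 = 186.5 kips.
Design strength φR_n = 0.75 × 186.5 = 140 kips.

140 kips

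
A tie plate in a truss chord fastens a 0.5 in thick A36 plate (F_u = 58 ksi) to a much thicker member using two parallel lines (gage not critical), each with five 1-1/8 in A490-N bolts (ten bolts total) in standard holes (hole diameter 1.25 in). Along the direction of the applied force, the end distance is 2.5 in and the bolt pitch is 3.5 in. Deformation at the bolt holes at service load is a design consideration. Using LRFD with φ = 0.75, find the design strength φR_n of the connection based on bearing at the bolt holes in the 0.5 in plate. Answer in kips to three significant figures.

Per bolt r_n = 1.2 l_c t F_u ≤ 2.4 d t F_u; upper limit = 2.4 × 1.125 × 0.5 × 58 = 78.3 kips.
Edge bolt: l_c = 2.5 − 1.25/2 = 1.875 in → 1.2 × 1.875 × 0.5 × 58 = 65.25 → r_n = 65.25 kips.
Interior bolts: l_c = 3.5 − 1.25 = 2.25 in → 1.2 × 2.25 × 0.5 × 58 = 78.3 → r_n = 78.3 kips.
R_n = 2 × 65.25 + 8 × 78.3 = 756.9 kips.
Design strength φR_n = 0.75 × 756.9 = 568 kips.

568 kips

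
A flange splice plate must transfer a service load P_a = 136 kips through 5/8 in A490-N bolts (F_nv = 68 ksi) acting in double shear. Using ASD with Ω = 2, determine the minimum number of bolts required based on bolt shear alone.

A_b = π·0.625²/4 = 0.3068 in².
Per-bolt allowable strength R_n/Ω = 68 × 0.3068 × 2 / 2 = 20.86 kips.
n ≥ 136 / 20.86 = 6.519 → use 7 bolts.

7 bolts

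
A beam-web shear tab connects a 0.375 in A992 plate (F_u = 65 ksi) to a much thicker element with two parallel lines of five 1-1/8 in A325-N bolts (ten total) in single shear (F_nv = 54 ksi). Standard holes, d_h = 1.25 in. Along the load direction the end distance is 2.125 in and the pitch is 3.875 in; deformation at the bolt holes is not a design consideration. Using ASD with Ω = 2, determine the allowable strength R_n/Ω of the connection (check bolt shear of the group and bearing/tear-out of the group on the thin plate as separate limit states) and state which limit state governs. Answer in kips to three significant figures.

268 kips (bolt shear governs)

Bolt shear: A_b = π·1.125²/4 = 0.994 in²; R_n = 54 × 0.994 × 10 × 1 = 536.8 kips → 536.8 / 2 = 268 kips.
Bearing (1.5 l_c t F_u ≤ 3.0 d t F_u): upper limit = 3.0·1.125·0.375·65 = 82.27 kips.
  Edge l_c = 2.125 − 1.25/2 = 1.5 → r_n = 54.84 kips; interior l_c = 3.875 − 1.25 = 2.625 → r_n = 82.27 kips.
  R_n,bearing = 2·54.84 + 8·82.27 = 767.8 kips → 767.8 / 2 = 384 kips.
Bolt shear governs: 268 kips.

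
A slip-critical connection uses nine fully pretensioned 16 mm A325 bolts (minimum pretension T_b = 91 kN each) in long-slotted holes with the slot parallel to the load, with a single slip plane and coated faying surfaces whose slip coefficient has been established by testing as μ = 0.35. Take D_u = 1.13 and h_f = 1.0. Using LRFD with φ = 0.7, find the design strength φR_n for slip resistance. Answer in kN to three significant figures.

227 kN

R_n = μ · D_u · h_f · T_b · n_s · n_b = 0.35 × 1.13 × 1.0 × 91 × 1 × 9 = 323.9 kN.
Design strength φR_n = 0.7 × 323.9 = 227 kN.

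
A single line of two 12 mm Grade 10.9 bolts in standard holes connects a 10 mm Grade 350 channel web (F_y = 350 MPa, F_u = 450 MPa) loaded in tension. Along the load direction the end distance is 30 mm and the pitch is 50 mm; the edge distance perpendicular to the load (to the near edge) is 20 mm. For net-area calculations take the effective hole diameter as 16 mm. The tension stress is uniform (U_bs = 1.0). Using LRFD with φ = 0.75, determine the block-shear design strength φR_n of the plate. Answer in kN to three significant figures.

154 kN

Shear plane L_v = 30 + 1·50 = 80 mm; A_gv = 80 × 10 = 800 mm².
A_nv = (80 − 1.5·16) × 10 = 560 mm².
A_nt = (20 − 0.5·16) × 10 = 120 mm².
0.6 F_u A_nv = 151.2 kN; 0.6 F_y A_gv = 168 kN → shear rupture governs the shear term.
R_n = 151.2 + 1.0 × 450 × 120 / 1000 = 205.2 kN.
Design strength φR_n = 0.75 × 205.2 = 154 kN.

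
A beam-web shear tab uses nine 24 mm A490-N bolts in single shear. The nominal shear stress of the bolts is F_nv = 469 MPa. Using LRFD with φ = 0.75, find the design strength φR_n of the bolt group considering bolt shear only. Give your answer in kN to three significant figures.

A_b = π × 24² / 4 = 452.4 mm².
R_n = F_nv · A_b · n · n_s = 469 × 452.4 × 9 × 1 / 1000 = 1910 kN.
Design strength φR_n = 0.75 × 1910 = 1430 kN.

1430 kN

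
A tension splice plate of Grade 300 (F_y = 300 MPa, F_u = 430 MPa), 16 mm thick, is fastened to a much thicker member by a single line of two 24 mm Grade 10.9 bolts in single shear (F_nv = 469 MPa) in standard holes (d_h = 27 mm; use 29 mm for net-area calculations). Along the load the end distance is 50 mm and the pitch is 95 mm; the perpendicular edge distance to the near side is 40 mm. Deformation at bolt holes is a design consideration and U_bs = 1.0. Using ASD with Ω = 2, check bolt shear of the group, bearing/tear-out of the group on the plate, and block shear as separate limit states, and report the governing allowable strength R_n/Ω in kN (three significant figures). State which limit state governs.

212 kN (bolt shear governs)

Bolt shear: A_b = π·24²/4 = 452.4 mm²; R_n = 469 × 452.4 × 2 × 1 / 1000 = 424.3 kN → 424.3 / 2 = 212 kN.
Bearing: edge l_c = 36.5, r_n = 301.3 kN; interior l_c = 68, r_n = 396.3 kN; R_n = 301.3 + 1·396.3 = 697.6 kN → 349 kN.
Block shear: A_gv = 2320, A_nv = 1624, A_nt = 408 mm²; R_n = min(0.6F_uA_nv, 0.6F_yA_gv) + U_bs·F_u·A_nt = 593 kN → 297 kN.
Bolt shear governs: 212 kN.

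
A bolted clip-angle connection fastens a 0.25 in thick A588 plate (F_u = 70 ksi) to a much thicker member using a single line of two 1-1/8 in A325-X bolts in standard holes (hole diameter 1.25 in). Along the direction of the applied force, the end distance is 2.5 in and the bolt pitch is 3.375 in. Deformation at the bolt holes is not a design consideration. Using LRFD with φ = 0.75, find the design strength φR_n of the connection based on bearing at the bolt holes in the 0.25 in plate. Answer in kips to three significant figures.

78.8 kips

Per bolt r_n = 1.5 l_c t F_u ≤ 3.0 d t F_u; upper limit = 3.0 × 1.125 × 0.25 × 70 = 59.06 kips.
Edge bolt: l_c = 2.5 − 1.25/2 = 1.875 in → 1.5 × 1.875 × 0.25 × 70 = 49.22 → r_n = 49.22 kips.
Interior bolts: l_c = 3.375 − 1.25 = 2.125 in → 1.5 × 2.125 × 0.25 × 70 = 55.78 → r_n = 55.78 kips.
R_n = 1 × 49.22 + 1 × 55.78 = 105 kips.
Design strength φR_n = 0.75 × 105 = 78.8 kips.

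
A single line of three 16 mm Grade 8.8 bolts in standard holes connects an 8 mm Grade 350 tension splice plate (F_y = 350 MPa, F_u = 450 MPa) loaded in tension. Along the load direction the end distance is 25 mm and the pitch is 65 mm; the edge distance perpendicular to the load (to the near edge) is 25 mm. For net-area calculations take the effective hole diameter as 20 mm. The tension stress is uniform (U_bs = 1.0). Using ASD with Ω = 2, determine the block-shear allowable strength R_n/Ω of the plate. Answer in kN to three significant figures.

140 kN

Shear plane L_v = 25 + 2·65 = 155 mm; A_gv = 155 × 8 = 1240 mm².
A_nv = (155 − 2.5·20) × 8 = 840 mm².
A_nt = (25 − 0.5·20) × 8 = 120 mm².
0.6 F_u A_nv = 226.8 kN; 0.6 F_y A_gv = 260.4 kN → shear rupture governs the shear term.
R_n = 226.8 + 1.0 × 450 × 120 / 1000 = 280.8 kN.
Allowable strength R_n/Ω = 280.8 / 2 = 140 kN.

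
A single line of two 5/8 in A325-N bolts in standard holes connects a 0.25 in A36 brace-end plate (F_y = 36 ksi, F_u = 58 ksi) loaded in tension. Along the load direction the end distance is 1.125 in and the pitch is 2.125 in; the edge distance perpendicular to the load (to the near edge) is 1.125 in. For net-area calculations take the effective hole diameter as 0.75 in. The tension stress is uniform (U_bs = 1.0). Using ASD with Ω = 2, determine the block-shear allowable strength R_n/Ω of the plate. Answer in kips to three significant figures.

14.2 kips

Shear plane L_v = 1.125 + 1·2.125 = 3.25 in; A_gv = 3.25 × 0.25 = 0.8125 in².
A_nv = (3.25 − 1.5·0.75) × 0.25 = 0.5312 in².
A_nt = (1.125 − 0.5·0.75) × 0.25 = 0.1875 in².
0.6 F_u A_nv = 18.49 kips; 0.6 F_y A_gv = 17.55 kips → shear yielding governs the shear term.
R_n = 17.55 + 1.0 × 58 × 0.1875 = 28.42 kips.
Allowable strength R_n/Ω = 28.42 / 2 = 14.2 kips.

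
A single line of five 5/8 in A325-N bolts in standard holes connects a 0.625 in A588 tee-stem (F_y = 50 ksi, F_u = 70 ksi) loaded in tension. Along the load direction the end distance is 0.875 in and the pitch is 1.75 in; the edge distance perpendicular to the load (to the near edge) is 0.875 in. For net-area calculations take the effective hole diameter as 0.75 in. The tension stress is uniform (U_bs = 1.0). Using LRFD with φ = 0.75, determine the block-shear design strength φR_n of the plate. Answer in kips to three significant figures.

Shear plane L_v = 0.875 + 4·1.75 = 7.875 in; A_gv = 7.875 × 0.625 = 4.922 in².
A_nv = (7.875 − 4.5·0.75) × 0.625 = 2.812 in².
A_nt = (0.875 − 0.5·0.75) × 0.625 = 0.3125 in².
0.6 F_u A_nv = 118.1 kips; 0.6 F_y A_gv = 147.7 kips → shear rupture governs the shear term.
R_n = 118.1 + 1.0 × 70 × 0.3125 = 140 kips.
Design strength φR_n = 0.75 × 140 = 105 kips.

105 kips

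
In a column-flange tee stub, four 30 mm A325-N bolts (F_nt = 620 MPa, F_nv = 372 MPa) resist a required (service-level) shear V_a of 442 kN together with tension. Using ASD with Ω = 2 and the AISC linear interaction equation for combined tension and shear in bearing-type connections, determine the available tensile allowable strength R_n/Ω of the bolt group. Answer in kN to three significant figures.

403 kN

A_b = π·30²/4 = 706.9 mm²; f_rv = 442 × 1000 / (4 × 706.9) = 156.3 MPa.
F'_nt = 1.3 F_nt − (Ω F_nt / F_nv) f_rv = 1.3·620 − (2·620/372)·156.3 = 284.9 MPa, capped at F_nt → F'_nt = 284.9 MPa.
R_n = F'_nt · A_b · n = 284.9 × 706.9 × 4 / 1000 = 805.6 kN.
Allowable strength R_n/Ω = 805.6 / 2 = 403 kN.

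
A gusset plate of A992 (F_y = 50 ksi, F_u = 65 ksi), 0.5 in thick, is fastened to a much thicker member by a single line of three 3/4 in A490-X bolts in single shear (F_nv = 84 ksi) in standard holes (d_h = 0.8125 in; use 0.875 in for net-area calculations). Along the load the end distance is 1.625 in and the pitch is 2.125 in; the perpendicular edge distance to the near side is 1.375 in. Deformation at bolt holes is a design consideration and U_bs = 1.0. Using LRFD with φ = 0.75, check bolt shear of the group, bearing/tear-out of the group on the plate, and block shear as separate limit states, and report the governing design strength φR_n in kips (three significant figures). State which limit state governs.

Bolt shear: A_b = π·0.75²/4 = 0.4418 in²; R_n = 84 × 0.4418 × 3 × 1 = 111.3 kips → 0.75 × 111.3 = 83.5 kips.
Bearing: edge l_c = 1.219, r_n = 47.53 kips; interior l_c = 1.312, r_n = 51.19 kips; R_n = 47.53 + 2·51.19 = 149.9 kips → 112 kips.
Block shear: A_gv = 2.938, A_nv = 1.844, A_nt = 0.4688 in²; R_n = min(0.6F_uA_nv, 0.6F_yA_gv) + U_bs·F_u·A_nt = 102.4 kips → 76.8 kips.
Block shear governs: 76.8 kips.

76.8 kips (block shear governs)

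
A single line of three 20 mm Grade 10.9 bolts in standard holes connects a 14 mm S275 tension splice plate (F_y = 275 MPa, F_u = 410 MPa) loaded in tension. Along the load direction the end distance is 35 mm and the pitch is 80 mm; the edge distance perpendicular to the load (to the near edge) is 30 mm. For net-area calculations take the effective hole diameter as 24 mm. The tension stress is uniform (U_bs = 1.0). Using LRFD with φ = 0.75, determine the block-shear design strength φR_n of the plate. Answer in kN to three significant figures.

Shear plane L_v = 35 + 2·80 = 195 mm; A_gv = 195 × 14 = 2730 mm².
A_nv = (195 − 2.5·24) × 14 = 1890 mm².
A_nt = (30 − 0.5·24) × 14 = 252 mm².
0.6 F_u A_nv = 464.9 kN; 0.6 F_y A_gv = 450.4 kN → shear yielding governs the shear term.
R_n = 450.4 + 1.0 × 410 × 252 / 1000 = 553.8 kN.
Design strength φR_n = 0.75 × 553.8 = 415 kN.

415 kN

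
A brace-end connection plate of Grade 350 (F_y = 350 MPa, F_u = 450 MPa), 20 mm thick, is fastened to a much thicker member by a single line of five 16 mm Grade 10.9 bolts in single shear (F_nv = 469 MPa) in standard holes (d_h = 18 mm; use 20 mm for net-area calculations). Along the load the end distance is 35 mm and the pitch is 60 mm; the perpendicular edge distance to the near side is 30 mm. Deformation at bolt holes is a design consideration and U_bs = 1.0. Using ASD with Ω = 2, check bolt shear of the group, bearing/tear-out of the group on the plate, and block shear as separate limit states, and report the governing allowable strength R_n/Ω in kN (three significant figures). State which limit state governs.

236 kN (bolt shear governs)

Bolt shear: A_b = π·16²/4 = 201.1 mm²; R_n = 469 × 201.1 × 5 × 1 / 1000 = 471.5 kN → 471.5 / 2 = 236 kN.
Bearing: edge l_c = 26, r_n = 280.8 kN; interior l_c = 42, r_n = 345.6 kN; R_n = 280.8 + 4·345.6 = 1663 kN → 832 kN.
Block shear: A_gv = 5500, A_nv = 3700, A_nt = 400 mm²; R_n = min(0.6F_uA_nv, 0.6F_yA_gv) + U_bs·F_u·A_nt = 1179 kN → 590 kN.
Bolt shear governs: 236 kN.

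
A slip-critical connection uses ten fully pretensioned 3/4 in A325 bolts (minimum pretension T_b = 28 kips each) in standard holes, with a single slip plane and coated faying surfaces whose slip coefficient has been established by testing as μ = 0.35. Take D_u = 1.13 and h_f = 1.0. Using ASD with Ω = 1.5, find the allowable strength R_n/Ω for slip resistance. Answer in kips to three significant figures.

73.8 kips

R_n = μ · D_u · h_f · T_b · n_s · n_b = 0.35 × 1.13 × 1.0 × 28 × 1 × 10 = 110.7 kips.
Allowable strength R_n/Ω = 110.7 / 1.5 = 73.8 kips.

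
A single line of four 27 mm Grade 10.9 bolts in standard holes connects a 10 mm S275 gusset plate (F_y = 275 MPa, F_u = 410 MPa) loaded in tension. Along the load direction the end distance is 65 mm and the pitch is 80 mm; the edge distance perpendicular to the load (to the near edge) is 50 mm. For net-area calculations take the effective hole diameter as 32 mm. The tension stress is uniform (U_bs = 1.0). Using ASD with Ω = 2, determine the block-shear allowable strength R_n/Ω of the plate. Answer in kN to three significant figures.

307 kN

Shear plane L_v = 65 + 3·80 = 305 mm; A_gv = 305 × 10 = 3050 mm².
A_nv = (305 − 3.5·32) × 10 = 1930 mm².
A_nt = (50 − 0.5·32) × 10 = 340 mm².
0.6 F_u A_nv = 474.8 kN; 0.6 F_y A_gv = 503.2 kN → shear rupture governs the shear term.
R_n = 474.8 + 1.0 × 410 × 340 / 1000 = 614.2 kN.
Allowable strength R_n/Ω = 614.2 / 2 = 307 kN.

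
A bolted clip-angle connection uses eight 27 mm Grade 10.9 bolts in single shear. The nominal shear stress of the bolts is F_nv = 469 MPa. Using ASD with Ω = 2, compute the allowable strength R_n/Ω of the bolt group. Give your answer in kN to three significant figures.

1070 kN

A_b = π × 27² / 4 = 572.6 mm².
R_n = F_nv · A_b · n · n_s = 469 × 572.6 × 8 × 1 / 1000 = 2148 kN.
Allowable strength R_n/Ω = 2148 / 2 = 1070 kN.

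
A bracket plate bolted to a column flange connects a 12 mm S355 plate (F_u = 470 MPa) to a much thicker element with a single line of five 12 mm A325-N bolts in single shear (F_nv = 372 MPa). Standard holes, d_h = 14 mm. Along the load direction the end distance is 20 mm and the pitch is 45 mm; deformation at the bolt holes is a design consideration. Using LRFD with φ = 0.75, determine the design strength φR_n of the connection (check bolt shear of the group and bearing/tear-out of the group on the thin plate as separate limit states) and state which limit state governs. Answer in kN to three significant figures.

158 kN (bolt shear governs)

Bolt shear: A_b = π·12²/4 = 113.1 mm²; R_n = 372 × 113.1 × 5 × 1 / 1000 = 210.4 kN → 0.75 × 210.4 = 158 kN.
Bearing (1.2 l_c t F_u ≤ 2.4 d t F_u): upper limit = 2.4·12·12·470 / 1000 = 162.4 kN.
  Edge l_c = 20 − 14/2 = 13 → r_n = 87.98 kN; interior l_c = 45 − 14 = 31 → r_n = 162.4 kN.
  R_n,bearing = 1·87.98 + 4·162.4 = 737.7 kN → 0.75 × 737.7 = 553 kN.
Bolt shear governs: 158 kN.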